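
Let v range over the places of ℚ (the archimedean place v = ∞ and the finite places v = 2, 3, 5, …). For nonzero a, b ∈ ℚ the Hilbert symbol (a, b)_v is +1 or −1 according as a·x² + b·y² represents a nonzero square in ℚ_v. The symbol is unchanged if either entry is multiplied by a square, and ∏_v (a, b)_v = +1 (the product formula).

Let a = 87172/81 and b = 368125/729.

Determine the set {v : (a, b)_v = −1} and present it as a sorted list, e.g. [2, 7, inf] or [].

(a, b) ≡ (21793, 589) mod (ℚ^×)²; places V = {2, 3, 5, 19, 31, 37, ∞}.
(a,b)_19: α=1, u≡17; β=1, v≡2 (mod 19); (17|19)=+1, (2|19)=-1; sign (−1)^1·+1^1·-1^1 = +1.
(a,b)_3: α=-4, u≡1; β=-6, v≡1 (mod 3); (1|3)=+1, (1|3)=+1; sign (−1)^0·+1^-6·+1^-4 = +1.
(a,b)_∞: sgn(21793)=+, sgn(589)=+, so +1.
(a,b)_31: α=1, u≡24; β=1, v≡4 (mod 31); (24|31)=-1, (4|31)=+1; sign (−1)^1·-1^1·+1^1 = +1.
(a,b)_5: α=0, u≡2; β=4, v≡1 (mod 5); (2|5)=-1, (1|5)=+1; sign (−1)^0·-1^4·+1^0 = +1.
(a,b)_2: α=2, β=0; u≡1, v≡5 (mod 8); ε(u)ε(v)=0·0, αω(v)=2·1, βω(u)=0·0; sum ≡ 0  ⇒  +1.
(a,b)_37: α=1, u≡30; β=0, v≡9 (mod 37); (30|37)=+1, (9|37)=+1; sign (−1)^0·+1^0·+1^1 = +1.
Every local symbol is +1, so the conic 21793·x² + 589·y² = z² has ℚ_v-points for all v and hence a ℚ-point; (a, b / ℚ) ≅ M_2(ℚ).

[]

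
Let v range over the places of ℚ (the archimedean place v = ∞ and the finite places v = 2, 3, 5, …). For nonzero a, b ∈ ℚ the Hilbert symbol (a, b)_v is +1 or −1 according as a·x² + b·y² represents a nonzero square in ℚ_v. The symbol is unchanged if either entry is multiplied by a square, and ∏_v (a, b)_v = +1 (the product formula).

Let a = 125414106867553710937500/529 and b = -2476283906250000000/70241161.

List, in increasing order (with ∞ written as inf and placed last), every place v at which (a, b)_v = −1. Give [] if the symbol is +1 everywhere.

Mod squares: a ≡ 55, b ≡ -330. Check v ∈ {∞, 2, 3, 5, 7, 11, 17, 23, 29}.
v=17: a=17^0·(≡16), b=17^-4·(≡3) mod 17; (16|17)=+1, (3|17)=-1; (−1)^{0·-4·8}·(+1)^-4·(-1)^0 = +1.
v=3: a=3^8·(≡1), b=3^5·(≡1) mod 3; (1|3)=+1, (1|3)=+1; (−1)^{8·5·1}·(+1)^5·(+1)^8 = +1.
v=2: v_2(a)=2, v_2(b)=7; units ≡ 7, 3 (mod 8); ε·ε+αω+βω = 1·1+2·1+7·0 ≡ 1  ⇒  (a,b)_2 = -1.
v=23: a=23^-2·(≡2), b=23^0·(≡11) mod 23; (2|23)=+1, (11|23)=-1; (−1)^{-2·0·11}·(+1)^0·(-1)^-2 = +1.
v=5: a=5^15·(≡4), b=5^13·(≡4) mod 5; (4|5)=+1, (4|5)=+1; (−1)^{15·13·2}·(+1)^13·(+1)^15 = +1.
v=29: a=29^0·(≡8), b=29^-2·(≡18) mod 29; (8|29)=-1, (18|29)=-1; (−1)^{0·-2·14}·(-1)^-2·(-1)^0 = +1.
v=∞: 55 > 0 and -330 < 0  ⇒  (a,b)_∞ = +1.
v=7: a=7^6·(≡5), b=7^2·(≡5) mod 7; (5|7)=-1, (5|7)=-1; (−1)^{6·2·3}·(-1)^2·(-1)^6 = +1.
v=11: a=11^3·(≡3), b=11^3·(≡3) mod 11; (3|11)=+1, (3|11)=+1; (−1)^{3·3·5}·(+1)^3·(+1)^3 = -1.
(55, -330 / ℚ) ramifies at {2, 11}: a division algebra.

[2, 11]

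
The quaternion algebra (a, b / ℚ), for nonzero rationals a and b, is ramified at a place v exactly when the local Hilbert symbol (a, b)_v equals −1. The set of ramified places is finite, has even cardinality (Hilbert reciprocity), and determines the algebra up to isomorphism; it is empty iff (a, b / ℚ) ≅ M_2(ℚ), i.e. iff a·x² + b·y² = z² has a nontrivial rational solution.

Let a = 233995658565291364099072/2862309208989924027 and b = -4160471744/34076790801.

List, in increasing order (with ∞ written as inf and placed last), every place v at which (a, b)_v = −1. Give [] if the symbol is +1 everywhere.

[11, 13, 17, 41]

Mod squares: a ≡ 14053611, b ≡ -11. Check v ∈ {∞, 2, 3, 11, 13, 17, 41, 43, 47, 53}.
v=47: a=47^1·(≡29), b=47^0·(≡4) mod 47; (29|47)=-1, (4|47)=+1; (−1)^{1·0·23}·(-1)^0·(+1)^1 = +1.
v=∞: 14053611 > 0 and -11 < 0  ⇒  (a,b)_∞ = +1.
v=17: a=17^5·(≡11), b=17^2·(≡3) mod 17; (11|17)=-1, (3|17)=-1; (−1)^{5·2·8}·(-1)^2·(-1)^5 = -1.
v=11: a=11^3·(≡2), b=11^3·(≡10) mod 11; (2|11)=-1, (10|11)=-1; (−1)^{3·3·5}·(-1)^3·(-1)^3 = -1.
v=3: a=3^-17·(≡1), b=3^-8·(≡1) mod 3; (1|3)=+1, (1|3)=+1; (−1)^{-17·-8·1}·(+1)^-8·(+1)^-17 = +1.
v=2: v_2(a)=10, v_2(b)=6; units ≡ 3, 5 (mod 8); ε·ε+αω+βω = 1·0+10·1+6·1 ≡ 0  ⇒  (a,b)_2 = +1.
v=13: a=13^7·(≡2), b=13^2·(≡2) mod 13; (2|13)=-1, (2|13)=-1; (−1)^{7·2·6}·(-1)^2·(-1)^7 = -1.
v=43: a=43^0·(≡3), b=43^-2·(≡37) mod 43; (3|43)=-1, (37|43)=-1; (−1)^{0·-2·21}·(-1)^-2·(-1)^0 = +1.
v=53: a=53^-6·(≡29), b=53^-2·(≡25) mod 53; (29|53)=+1, (25|53)=+1; (−1)^{-6·-2·26}·(+1)^-2·(+1)^-6 = +1.
v=41: a=41^1·(≡38), b=41^0·(≡29) mod 41; (38|41)=-1, (29|41)=-1; (−1)^{1·0·20}·(-1)^0·(-1)^1 = -1.
|Ram(14053611, -11)| = 4, even; anisotropic at {11, 13, 17, 41}.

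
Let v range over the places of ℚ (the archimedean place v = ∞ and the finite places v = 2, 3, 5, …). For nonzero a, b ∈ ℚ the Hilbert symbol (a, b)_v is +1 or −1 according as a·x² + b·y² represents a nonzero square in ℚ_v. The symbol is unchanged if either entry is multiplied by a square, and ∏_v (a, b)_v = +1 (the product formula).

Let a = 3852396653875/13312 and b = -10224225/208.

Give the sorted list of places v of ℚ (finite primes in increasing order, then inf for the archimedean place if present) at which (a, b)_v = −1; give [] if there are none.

Mod squares: a ≡ 7735, b ≡ -7293. Check v ∈ {∞, 2, 3, 5, 7, 11, 13, 17, 19}.
v=17: a=17^1·(≡16), b=17^1·(≡13) mod 17; (16|17)=+1, (13|17)=+1; (−1)^{1·1·8}·(+1)^1·(+1)^1 = +1.
v=19: a=19^2·(≡2), b=19^0·(≡2) mod 19; (2|19)=-1, (2|19)=-1; (−1)^{2·0·9}·(-1)^0·(-1)^2 = +1.
v=11: a=11^4·(≡7), b=11^1·(≡8) mod 11; (7|11)=-1, (8|11)=-1; (−1)^{4·1·5}·(-1)^1·(-1)^4 = -1.
v=3: a=3^0·(≡1), b=3^7·(≡2) mod 3; (1|3)=+1, (2|3)=-1; (−1)^{0·7·1}·(+1)^7·(-1)^0 = +1.
v=13: a=13^-1·(≡12), b=13^-1·(≡5) mod 13; (12|13)=+1, (5|13)=-1; (−1)^{-1·-1·6}·(+1)^-1·(-1)^-1 = -1.
v=7: a=7^3·(≡3), b=7^0·(≡2) mod 7; (3|7)=-1, (2|7)=+1; (−1)^{3·0·3}·(-1)^0·(+1)^3 = +1.
v=5: a=5^3·(≡3), b=5^2·(≡2) mod 5; (3|5)=-1, (2|5)=-1; (−1)^{3·2·2}·(-1)^2·(-1)^3 = -1.
v=∞: 7735 > 0 and -7293 < 0  ⇒  (a,b)_∞ = +1.
v=2: v_2(a)=-10, v_2(b)=-4; units ≡ 7, 3 (mod 8); ε·ε+αω+βω = 1·1+-10·1+-4·0 ≡ 1  ⇒  (a,b)_2 = -1.
|Ram(7735, -7293)| = 4, even; anisotropic at {2, 5, 11, 13}.

[2, 5, 11, 13]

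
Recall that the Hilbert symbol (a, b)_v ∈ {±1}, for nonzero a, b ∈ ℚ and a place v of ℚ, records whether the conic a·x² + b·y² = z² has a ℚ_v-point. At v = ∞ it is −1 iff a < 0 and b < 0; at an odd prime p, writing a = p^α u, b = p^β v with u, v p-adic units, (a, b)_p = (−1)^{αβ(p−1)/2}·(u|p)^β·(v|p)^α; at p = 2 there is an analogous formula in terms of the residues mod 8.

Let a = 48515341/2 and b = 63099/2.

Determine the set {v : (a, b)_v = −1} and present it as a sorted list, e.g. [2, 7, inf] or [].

Mod squares: a ≡ 1178, b ≡ 1558. Check v ∈ {∞, 2, 3, 7, 19, 31, 41}.
v=19: a=19^1·(≡5), b=19^1·(≡17) mod 19; (5|19)=+1, (17|19)=+1; (−1)^{1·1·9}·(+1)^1·(+1)^1 = -1.
v=7: a=7^2·(≡4), b=7^0·(≡4) mod 7; (4|7)=+1, (4|7)=+1; (−1)^{2·0·3}·(+1)^0·(+1)^2 = +1.
v=∞: 1178 > 0 and 1558 > 0  ⇒  (a,b)_∞ = +1.
v=31: a=31^1·(≡19), b=31^0·(≡7) mod 31; (19|31)=+1, (7|31)=+1; (−1)^{1·0·15}·(+1)^0·(+1)^1 = +1.
v=2: v_2(a)=-1, v_2(b)=-1; units ≡ 5, 3 (mod 8); ε·ε+αω+βω = 0·1+-1·1+-1·1 ≡ 0  ⇒  (a,b)_2 = +1.
v=3: a=3^0·(≡2), b=3^4·(≡1) mod 3; (2|3)=-1, (1|3)=+1; (−1)^{0·4·1}·(-1)^4·(+1)^0 = +1.
v=41: a=41^2·(≡19), b=41^1·(≡11) mod 41; (19|41)=-1, (11|41)=-1; (−1)^{2·1·20}·(-1)^1·(-1)^2 = -1.
|Ram(1178, 1558)| = 2, even; anisotropic at {19, 41}.

[19, 41]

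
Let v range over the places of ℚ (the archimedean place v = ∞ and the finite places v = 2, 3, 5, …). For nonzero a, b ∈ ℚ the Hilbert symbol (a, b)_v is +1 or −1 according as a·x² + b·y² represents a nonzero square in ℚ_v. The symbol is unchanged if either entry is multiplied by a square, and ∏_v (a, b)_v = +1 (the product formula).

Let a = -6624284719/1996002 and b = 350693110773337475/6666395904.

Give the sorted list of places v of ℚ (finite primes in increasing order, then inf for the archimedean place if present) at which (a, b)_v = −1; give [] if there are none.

[2, 11]

(a, b) ≡ (-42398, 200651) mod (ℚ^×)²; places V = {2, 3, 5, 7, 11, 13, 17, 29, 37, 43, ∞}.
(a,b)_5: α=0, u≡3; β=2, v≡1 (mod 5); (3|5)=-1, (1|5)=+1; sign (−1)^0·-1^2·+1^0 = +1.
(a,b)_29: α=1, u≡21; β=1, v≡15 (mod 29); (21|29)=-1, (15|29)=-1; sign (−1)^0·-1^1·-1^1 = +1.
(a,b)_2: α=-1, β=-8; u≡1, v≡3 (mod 8); ε(u)ε(v)=0·1, αω(v)=-1·1, βω(u)=-8·0; sum ≡ 1  ⇒  -1.
(a,b)_∞: sgn(-42398)=−, sgn(200651)=+, so +1.
(a,b)_11: α=0, u≡10; β=3, v≡1 (mod 11); (10|11)=-1, (1|11)=+1; sign (−1)^0·-1^3·+1^0 = -1.
(a,b)_17: α=1, u≡12; β=1, v≡7 (mod 17); (12|17)=-1, (7|17)=-1; sign (−1)^0·-1^1·-1^1 = +1.
(a,b)_3: α=-6, u≡1; β=-12, v≡2 (mod 3); (1|3)=+1, (2|3)=-1; sign (−1)^0·+1^-12·-1^-6 = +1.
(a,b)_43: α=3, u≡39; β=4, v≡31 (mod 43); (39|43)=-1, (31|43)=+1; sign (−1)^0·-1^4·+1^3 = +1.
(a,b)_7: α=0, u≡4; β=-2, v≡6 (mod 7); (4|7)=+1, (6|7)=-1; sign (−1)^0·+1^-2·-1^0 = +1.
(a,b)_37: α=-2, u≡12; β=1, v≡36 (mod 37); (12|37)=+1, (36|37)=+1; sign (−1)^0·+1^1·+1^-2 = +1.
(a,b)_13: α=2, u≡8; β=2, v≡12 (mod 13); (8|13)=-1, (12|13)=+1; sign (−1)^0·-1^2·+1^2 = +1.
Ram(-42398, 200651) = {2, 11}; no ℚ_2-point on the conic.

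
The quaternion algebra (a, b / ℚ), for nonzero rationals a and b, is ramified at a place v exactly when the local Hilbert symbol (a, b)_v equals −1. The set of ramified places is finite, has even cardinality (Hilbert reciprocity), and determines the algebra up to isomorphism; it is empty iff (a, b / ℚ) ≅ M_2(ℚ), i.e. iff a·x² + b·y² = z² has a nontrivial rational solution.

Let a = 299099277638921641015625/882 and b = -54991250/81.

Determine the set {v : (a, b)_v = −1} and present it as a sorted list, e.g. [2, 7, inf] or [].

[17, 29, 37, 41]

Mod squares: a ≡ 1495762, b ≡ -87986. Check v ∈ {∞, 2, 3, 5, 7, 17, 23, 29, 37, 41}.
v=37: a=37^3·(≡24), b=37^1·(≡11) mod 37; (24|37)=-1, (11|37)=+1; (−1)^{3·1·18}·(-1)^1·(+1)^3 = -1.
v=2: v_2(a)=-1, v_2(b)=1; units ≡ 1, 7 (mod 8); ε·ε+αω+βω = 0·1+-1·0+1·0 ≡ 0  ⇒  (a,b)_2 = +1.
v=5: a=5^8·(≡3), b=5^4·(≡4) mod 5; (3|5)=-1, (4|5)=+1; (−1)^{8·4·2}·(-1)^4·(+1)^8 = +1.
v=7: a=7^-2·(≡2), b=7^0·(≡2) mod 7; (2|7)=+1, (2|7)=+1; (−1)^{-2·0·3}·(+1)^0·(+1)^-2 = +1.
v=3: a=3^-2·(≡1), b=3^-4·(≡1) mod 3; (1|3)=+1, (1|3)=+1; (−1)^{-2·-4·1}·(+1)^-4·(+1)^-2 = +1.
v=29: a=29^3·(≡24), b=29^1·(≡19) mod 29; (24|29)=+1, (19|29)=-1; (−1)^{3·1·14}·(+1)^1·(-1)^3 = -1.
v=23: a=23^2·(≡16), b=23^0·(≡4) mod 23; (16|23)=+1, (4|23)=+1; (−1)^{2·0·11}·(+1)^0·(+1)^2 = +1.
v=41: a=41^3·(≡16), b=41^1·(≡17) mod 41; (16|41)=+1, (17|41)=-1; (−1)^{3·1·20}·(+1)^1·(-1)^3 = -1.
v=17: a=17^1·(≡7), b=17^0·(≡6) mod 17; (7|17)=-1, (6|17)=-1; (−1)^{1·0·8}·(-1)^0·(-1)^1 = -1.
v=∞: 1495762 > 0 and -87986 < 0  ⇒  (a,b)_∞ = +1.
|Ram(1495762, -87986)| = 4, even; anisotropic at {17, 29, 37, 41}.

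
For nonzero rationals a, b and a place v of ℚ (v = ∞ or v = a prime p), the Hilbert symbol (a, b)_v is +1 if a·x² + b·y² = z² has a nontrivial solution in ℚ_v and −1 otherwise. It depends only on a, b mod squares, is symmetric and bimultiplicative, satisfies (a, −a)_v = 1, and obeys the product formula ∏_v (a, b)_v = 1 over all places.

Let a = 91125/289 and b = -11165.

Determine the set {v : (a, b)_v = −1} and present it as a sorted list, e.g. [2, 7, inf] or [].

(a, b) ≡ (5, -11165) mod (ℚ^×)²; places V = {2, 3, 5, 7, 11, 17, 29, ∞}.
(a,b)_29: α=0, u≡22; β=1, v≡21 (mod 29); (22|29)=+1, (21|29)=-1; sign (−1)^0·+1^1·-1^0 = +1.
(a,b)_2: α=0, β=0; u≡5, v≡3 (mod 8); ε(u)ε(v)=0·1, αω(v)=0·1, βω(u)=0·1; sum ≡ 0  ⇒  +1.
(a,b)_17: α=-2, u≡5; β=0, v≡4 (mod 17); (5|17)=-1, (4|17)=+1; sign (−1)^0·-1^0·+1^-2 = +1.
(a,b)_7: α=0, u≡3; β=1, v≡1 (mod 7); (3|7)=-1, (1|7)=+1; sign (−1)^0·-1^1·+1^0 = -1.
(a,b)_11: α=0, u≡4; β=1, v≡8 (mod 11); (4|11)=+1, (8|11)=-1; sign (−1)^0·+1^1·-1^0 = +1.
(a,b)_3: α=6, u≡2; β=0, v≡1 (mod 3); (2|3)=-1, (1|3)=+1; sign (−1)^0·-1^0·+1^6 = +1.
(a,b)_∞: sgn(5)=+, sgn(-11165)=−, so +1.
(a,b)_5: α=3, u≡1; β=1, v≡2 (mod 5); (1|5)=+1, (2|5)=-1; sign (−1)^0·+1^1·-1^3 = -1.
(5, -11165 / ℚ) ramifies at {5, 7}: a division algebra.

[5, 7]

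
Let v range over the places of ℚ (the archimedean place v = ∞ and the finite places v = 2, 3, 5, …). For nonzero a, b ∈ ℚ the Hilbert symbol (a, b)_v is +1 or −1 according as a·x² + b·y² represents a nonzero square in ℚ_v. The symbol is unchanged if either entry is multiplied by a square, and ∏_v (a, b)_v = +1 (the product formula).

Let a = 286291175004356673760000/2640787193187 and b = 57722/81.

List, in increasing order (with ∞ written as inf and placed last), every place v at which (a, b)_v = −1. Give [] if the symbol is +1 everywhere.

(a, b) ≡ (57, 1178) mod (ℚ^×)²; places V = {2, 3, 5, 7, 11, 13, 19, 31, ∞}.
(a,b)_31: α=4, u≡21; β=1, v≡5 (mod 31); (21|31)=-1, (5|31)=+1; sign (−1)^0·-1^1·+1^4 = -1.
(a,b)_3: α=-17, u≡1; β=-4, v≡2 (mod 3); (1|3)=+1, (2|3)=-1; sign (−1)^0·+1^-4·-1^-17 = -1.
(a,b)_5: α=4, u≡3; β=0, v≡2 (mod 5); (3|5)=-1, (2|5)=-1; sign (−1)^0·-1^0·-1^4 = +1.
(a,b)_13: α=-2, u≡8; β=0, v≡5 (mod 13); (8|13)=-1, (5|13)=-1; sign (−1)^0·-1^0·-1^-2 = +1.
(a,b)_2: α=8, β=1; u≡1, v≡5 (mod 8); ε(u)ε(v)=0·0, αω(v)=8·1, βω(u)=1·0; sum ≡ 0  ⇒  +1.
(a,b)_11: α=-2, u≡6; β=0, v≡4 (mod 11); (6|11)=-1, (4|11)=+1; sign (−1)^0·-1^0·+1^-2 = +1.
(a,b)_7: α=10, u≡1; β=2, v≡4 (mod 7); (1|7)=+1, (4|7)=+1; sign (−1)^0·+1^2·+1^10 = +1.
(a,b)_19: α=3, u≡18; β=1, v≡11 (mod 19); (18|19)=-1, (11|19)=+1; sign (−1)^1·-1^1·+1^3 = +1.
(a,b)_∞: sgn(57)=+, sgn(1178)=+, so +1.
Ram(57, 1178) = {3, 31}; no ℚ_3-point on the conic.

[3, 31]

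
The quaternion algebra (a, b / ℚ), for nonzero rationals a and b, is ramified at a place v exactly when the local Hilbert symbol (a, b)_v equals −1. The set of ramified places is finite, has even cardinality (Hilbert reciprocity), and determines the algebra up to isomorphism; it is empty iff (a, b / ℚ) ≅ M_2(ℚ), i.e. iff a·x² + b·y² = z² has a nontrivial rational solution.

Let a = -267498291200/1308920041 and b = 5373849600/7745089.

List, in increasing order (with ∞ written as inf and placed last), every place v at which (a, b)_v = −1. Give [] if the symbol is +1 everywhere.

[2, 17]

Mod squares: a ≡ -17, b ≡ 119. Check v ∈ {∞, 2, 3, 5, 7, 11, 13, 17, 23}.
v=5: a=5^2·(≡2), b=5^2·(≡1) mod 5; (2|5)=-1, (1|5)=+1; (−1)^{2·2·2}·(-1)^2·(+1)^2 = +1.
v=7: a=7^4·(≡1), b=7^3·(≡5) mod 7; (1|7)=+1, (5|7)=-1; (−1)^{4·3·3}·(+1)^3·(-1)^4 = +1.
v=∞: -17 < 0 and 119 > 0  ⇒  (a,b)_∞ = +1.
v=3: a=3^0·(≡1), b=3^2·(≡2) mod 3; (1|3)=+1, (2|3)=-1; (−1)^{0·2·1}·(+1)^2·(-1)^0 = +1.
v=2: v_2(a)=18, v_2(b)=12; units ≡ 7, 7 (mod 8); ε·ε+αω+βω = 1·1+18·0+12·0 ≡ 1  ⇒  (a,b)_2 = -1.
v=23: a=23^-2·(≡2), b=23^-2·(≡12) mod 23; (2|23)=+1, (12|23)=+1; (−1)^{-2·-2·11}·(+1)^-2·(+1)^-2 = +1.
v=13: a=13^-2·(≡3), b=13^0·(≡2) mod 13; (3|13)=+1, (2|13)=-1; (−1)^{-2·0·6}·(+1)^0·(-1)^-2 = +1.
v=11: a=11^-4·(≡9), b=11^-4·(≡9) mod 11; (9|11)=+1, (9|11)=+1; (−1)^{-4·-4·5}·(+1)^-4·(+1)^-4 = +1.
v=17: a=17^1·(≡16), b=17^1·(≡7) mod 17; (16|17)=+1, (7|17)=-1; (−1)^{1·1·8}·(+1)^1·(-1)^1 = -1.
Ram(-17, 119) = {2, 17}; no ℚ_2-point on the conic.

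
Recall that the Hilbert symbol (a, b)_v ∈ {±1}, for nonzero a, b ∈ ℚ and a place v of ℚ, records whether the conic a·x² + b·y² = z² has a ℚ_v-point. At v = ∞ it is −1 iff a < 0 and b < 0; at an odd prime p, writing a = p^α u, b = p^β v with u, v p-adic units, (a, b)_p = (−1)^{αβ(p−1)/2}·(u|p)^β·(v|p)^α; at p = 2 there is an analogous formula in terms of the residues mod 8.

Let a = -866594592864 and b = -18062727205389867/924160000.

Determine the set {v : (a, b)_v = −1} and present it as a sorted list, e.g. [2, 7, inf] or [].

(a, b) ≡ (-6006, -3) mod (ℚ^×)²; places V = {2, 3, 5, 7, 11, 13, 19, 29, ∞}.
(a,b)_19: α=0, u≡6; β=-2, v≡1 (mod 19); (6|19)=+1, (1|19)=+1; sign (−1)^0·+1^-2·+1^0 = +1.
(a,b)_11: α=3, u≡3; β=4, v≡6 (mod 11); (3|11)=+1, (6|11)=-1; sign (−1)^0·+1^4·-1^3 = -1.
(a,b)_2: α=5, β=-12; u≡5, v≡5 (mod 8); ε(u)ε(v)=0·0, αω(v)=5·1, βω(u)=-12·1; sum ≡ 1  ⇒  -1.
(a,b)_∞: sgn(-6006)=−, sgn(-3)=−, so -1.
(a,b)_13: α=3, u≡6; β=2, v≡4 (mod 13); (6|13)=-1, (4|13)=+1; sign (−1)^0·-1^2·+1^3 = +1.
(a,b)_29: α=0, u≡8; β=2, v≡15 (mod 29); (8|29)=-1, (15|29)=-1; sign (−1)^0·-1^2·-1^0 = +1.
(a,b)_3: α=3, u≡2; β=11, v≡2 (mod 3); (2|3)=-1, (2|3)=-1; sign (−1)^1·-1^11·-1^3 = -1.
(a,b)_7: α=3, u≡3; β=2, v≡1 (mod 7); (3|7)=-1, (1|7)=+1; sign (−1)^0·-1^2·+1^3 = +1.
(a,b)_5: α=0, u≡1; β=-4, v≡3 (mod 5); (1|5)=+1, (3|5)=-1; sign (−1)^0·+1^-4·-1^0 = +1.
|Ram(-6006, -3)| = 4, even; anisotropic at {2, 3, 11, ∞}.

[2, 3, 11, inf]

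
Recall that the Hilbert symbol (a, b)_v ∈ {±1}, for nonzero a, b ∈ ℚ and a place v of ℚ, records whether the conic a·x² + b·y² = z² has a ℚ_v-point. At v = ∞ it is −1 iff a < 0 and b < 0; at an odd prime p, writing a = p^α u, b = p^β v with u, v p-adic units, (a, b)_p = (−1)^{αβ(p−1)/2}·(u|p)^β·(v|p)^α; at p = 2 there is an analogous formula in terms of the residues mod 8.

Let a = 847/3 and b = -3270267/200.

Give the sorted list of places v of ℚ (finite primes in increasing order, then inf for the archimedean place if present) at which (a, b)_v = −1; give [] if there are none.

Mod squares: a ≡ 21, b ≡ -6006. Check v ∈ {∞, 2, 3, 5, 7, 11, 13}.
v=∞: 21 > 0 and -6006 < 0  ⇒  (a,b)_∞ = +1.
v=7: a=7^1·(≡3), b=7^1·(≡5) mod 7; (3|7)=-1, (5|7)=-1; (−1)^{1·1·3}·(-1)^1·(-1)^1 = -1.
v=11: a=11^2·(≡6), b=11^3·(≡9) mod 11; (6|11)=-1, (9|11)=+1; (−1)^{2·3·5}·(-1)^3·(+1)^2 = -1.
v=13: a=13^0·(≡5), b=13^1·(≡6) mod 13; (5|13)=-1, (6|13)=-1; (−1)^{0·1·6}·(-1)^1·(-1)^0 = -1.
v=2: v_2(a)=0, v_2(b)=-3; units ≡ 5, 5 (mod 8); ε·ε+αω+βω = 0·0+0·1+-3·1 ≡ 1  ⇒  (a,b)_2 = -1.
v=5: a=5^0·(≡4), b=5^-2·(≡1) mod 5; (4|5)=+1, (1|5)=+1; (−1)^{0·-2·2}·(+1)^-2·(+1)^0 = +1.
v=3: a=3^-1·(≡1), b=3^3·(≡2) mod 3; (1|3)=+1, (2|3)=-1; (−1)^{-1·3·1}·(+1)^3·(-1)^-1 = +1.
|Ram(21, -6006)| = 4, even; anisotropic at {2, 7, 11, 13}.

[2, 7, 11, 13]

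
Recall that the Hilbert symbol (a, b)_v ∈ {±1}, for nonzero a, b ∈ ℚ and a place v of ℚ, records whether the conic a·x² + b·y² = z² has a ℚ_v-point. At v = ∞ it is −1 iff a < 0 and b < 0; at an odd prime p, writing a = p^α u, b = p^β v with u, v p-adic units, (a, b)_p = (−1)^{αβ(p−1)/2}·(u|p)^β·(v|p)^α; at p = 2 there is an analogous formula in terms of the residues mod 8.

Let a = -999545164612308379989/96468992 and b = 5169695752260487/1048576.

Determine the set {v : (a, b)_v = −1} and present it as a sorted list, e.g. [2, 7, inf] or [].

[11, 23]

(a, b) ≡ (-7843, 7) mod (ℚ^×)²; places V = {2, 3, 7, 11, 19, 23, 29, 31, 37, 43, ∞}.
(a,b)_7: α=2, u≡1; β=1, v≡1 (mod 7); (1|7)=+1, (1|7)=+1; sign (−1)^0·+1^1·+1^2 = +1.
(a,b)_31: α=3, u≡22; β=2, v≡14 (mod 31); (22|31)=-1, (14|31)=+1; sign (−1)^0·-1^2·+1^3 = +1.
(a,b)_29: α=2, u≡9; β=2, v≡25 (mod 29); (9|29)=+1, (25|29)=+1; sign (−1)^0·+1^2·+1^2 = +1.
(a,b)_3: α=4, u≡2; β=0, v≡1 (mod 3); (2|3)=-1, (1|3)=+1; sign (−1)^0·-1^0·+1^4 = +1.
(a,b)_23: α=-1, u≡3; β=0, v≡14 (mod 23); (3|23)=+1, (14|23)=-1; sign (−1)^0·+1^0·-1^-1 = -1.
(a,b)_43: α=2, u≡27; β=2, v≡39 (mod 43); (27|43)=-1, (39|43)=-1; sign (−1)^0·-1^2·-1^2 = +1.
(a,b)_37: α=2, u≡26; β=2, v≡9 (mod 37); (26|37)=+1, (9|37)=+1; sign (−1)^0·+1^2·+1^2 = +1.
(a,b)_2: α=-22, β=-20; u≡5, v≡7 (mod 8); ε(u)ε(v)=0·1, αω(v)=-22·0, βω(u)=-20·1; sum ≡ 0  ⇒  +1.
(a,b)_19: α=2, u≡17; β=2, v≡17 (mod 19); (17|19)=+1, (17|19)=+1; sign (−1)^0·+1^2·+1^2 = +1.
(a,b)_∞: sgn(-7843)=−, sgn(7)=+, so +1.
(a,b)_11: α=1, u≡2; β=0, v≡8 (mod 11); (2|11)=-1, (8|11)=-1; sign (−1)^0·-1^0·-1^1 = -1.
(-7843, 7 / ℚ) ramifies at {11, 23}: a division algebra.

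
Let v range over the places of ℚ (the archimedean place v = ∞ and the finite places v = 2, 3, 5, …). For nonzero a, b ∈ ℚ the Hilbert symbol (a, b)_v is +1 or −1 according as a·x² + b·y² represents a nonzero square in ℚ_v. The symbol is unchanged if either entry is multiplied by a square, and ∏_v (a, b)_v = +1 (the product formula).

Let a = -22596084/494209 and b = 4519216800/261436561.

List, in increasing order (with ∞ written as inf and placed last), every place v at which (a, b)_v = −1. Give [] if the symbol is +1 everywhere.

(a, b) ≡ (-861, 1722) mod (ℚ^×)²; places V = {2, 3, 5, 7, 19, 23, 37, 41, ∞}.
(a,b)_5: α=0, u≡4; β=2, v≡2 (mod 5); (4|5)=+1, (2|5)=-1; sign (−1)^0·+1^2·-1^0 = +1.
(a,b)_2: α=2, β=5; u≡3, v≡5 (mod 8); ε(u)ε(v)=1·0, αω(v)=2·1, βω(u)=5·1; sum ≡ 1  ⇒  -1.
(a,b)_∞: sgn(-861)=−, sgn(1722)=+, so +1.
(a,b)_23: α=0, u≡16; β=-2, v≡20 (mod 23); (16|23)=+1, (20|23)=-1; sign (−1)^0·+1^-2·-1^0 = +1.
(a,b)_41: α=1, u≡25; β=1, v≡20 (mod 41); (25|41)=+1, (20|41)=+1; sign (−1)^0·+1^1·+1^1 = +1.
(a,b)_37: α=-2, u≡4; β=-2, v≡8 (mod 37); (4|37)=+1, (8|37)=-1; sign (−1)^0·+1^-2·-1^-2 = +1.
(a,b)_7: α=1, u≡5; β=1, v≡2 (mod 7); (5|7)=-1, (2|7)=+1; sign (−1)^1·-1^1·+1^1 = +1.
(a,b)_19: α=-2, u≡8; β=-2, v≡14 (mod 19); (8|19)=-1, (14|19)=-1; sign (−1)^0·-1^-2·-1^-2 = +1.
(a,b)_3: α=9, u≡1; β=9, v≡1 (mod 3); (1|3)=+1, (1|3)=+1; sign (−1)^1·+1^9·+1^9 = -1.
|Ram(-861, 1722)| = 2, even; anisotropic at {2, 3}.

[2, 3]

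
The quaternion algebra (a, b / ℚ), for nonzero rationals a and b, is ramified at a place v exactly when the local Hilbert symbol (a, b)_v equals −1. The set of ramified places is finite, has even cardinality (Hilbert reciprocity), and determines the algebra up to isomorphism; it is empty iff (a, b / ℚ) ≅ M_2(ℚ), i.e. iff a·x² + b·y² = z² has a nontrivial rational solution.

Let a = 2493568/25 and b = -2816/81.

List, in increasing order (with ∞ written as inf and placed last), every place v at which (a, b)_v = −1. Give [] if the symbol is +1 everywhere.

Mod squares: a ≡ 322, b ≡ -11. Check v ∈ {∞, 2, 3, 5, 7, 11, 23}.
v=5: a=5^-2·(≡3), b=5^0·(≡4) mod 5; (3|5)=-1, (4|5)=+1; (−1)^{-2·0·2}·(-1)^0·(+1)^-2 = +1.
v=∞: 322 > 0 and -11 < 0  ⇒  (a,b)_∞ = +1.
v=2: v_2(a)=7, v_2(b)=8; units ≡ 1, 5 (mod 8); ε·ε+αω+βω = 0·0+7·1+8·0 ≡ 1  ⇒  (a,b)_2 = -1.
v=3: a=3^0·(≡1), b=3^-4·(≡1) mod 3; (1|3)=+1, (1|3)=+1; (−1)^{0·-4·1}·(+1)^-4·(+1)^0 = +1.
v=11: a=11^2·(≡9), b=11^1·(≡2) mod 11; (9|11)=+1, (2|11)=-1; (−1)^{2·1·5}·(+1)^1·(-1)^2 = +1.
v=7: a=7^1·(≡2), b=7^0·(≡3) mod 7; (2|7)=+1, (3|7)=-1; (−1)^{1·0·3}·(+1)^0·(-1)^1 = -1.
v=23: a=23^1·(≡20), b=23^0·(≡3) mod 23; (20|23)=-1, (3|23)=+1; (−1)^{1·0·11}·(-1)^0·(+1)^1 = +1.
|Ram(322, -11)| = 2, even; anisotropic at {2, 7}.

[2, 7]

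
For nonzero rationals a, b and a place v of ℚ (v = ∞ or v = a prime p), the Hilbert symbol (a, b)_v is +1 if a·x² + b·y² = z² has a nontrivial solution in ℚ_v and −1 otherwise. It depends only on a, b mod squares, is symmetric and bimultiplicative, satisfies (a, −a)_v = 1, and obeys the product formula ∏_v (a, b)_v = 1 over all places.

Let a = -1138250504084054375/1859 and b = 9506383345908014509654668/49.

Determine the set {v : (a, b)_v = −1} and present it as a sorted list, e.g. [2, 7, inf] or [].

Mod squares: a ≡ -253, b ≡ 3813627. Check v ∈ {∞, 2, 3, 5, 7, 11, 13, 17, 23, 37, 43, 47}.
v=7: a=7^2·(≡3), b=7^-2·(≡6) mod 7; (3|7)=-1, (6|7)=-1; (−1)^{2·-2·3}·(-1)^-2·(-1)^2 = +1.
v=17: a=17^2·(≡1), b=17^3·(≡1) mod 17; (1|17)=+1, (1|17)=+1; (−1)^{2·3·8}·(+1)^3·(+1)^2 = +1.
v=11: a=11^-1·(≡2), b=11^0·(≡9) mod 11; (2|11)=-1, (9|11)=+1; (−1)^{-1·0·5}·(-1)^0·(+1)^-1 = +1.
v=43: a=43^2·(≡26), b=43^3·(≡15) mod 43; (26|43)=-1, (15|43)=+1; (−1)^{2·3·21}·(-1)^3·(+1)^2 = -1.
v=2: v_2(a)=0, v_2(b)=2; units ≡ 3, 3 (mod 8); ε·ε+αω+βω = 1·1+0·1+2·1 ≡ 1  ⇒  (a,b)_2 = -1.
v=23: a=23^1·(≡3), b=23^2·(≡5) mod 23; (3|23)=+1, (5|23)=-1; (−1)^{1·2·11}·(+1)^2·(-1)^1 = -1.
v=13: a=13^-2·(≡7), b=13^0·(≡10) mod 13; (7|13)=-1, (10|13)=+1; (−1)^{-2·0·6}·(-1)^0·(+1)^-2 = +1.
v=37: a=37^2·(≡2), b=37^3·(≡1) mod 37; (2|37)=-1, (1|37)=+1; (−1)^{2·3·18}·(-1)^3·(+1)^2 = -1.
v=3: a=3^0·(≡2), b=3^7·(≡1) mod 3; (2|3)=-1, (1|3)=+1; (−1)^{0·7·1}·(-1)^7·(+1)^0 = -1.
v=5: a=5^4·(≡2), b=5^0·(≡2) mod 5; (2|5)=-1, (2|5)=-1; (−1)^{4·0·2}·(-1)^0·(-1)^4 = +1.
v=47: a=47^2·(≡22), b=47^3·(≡43) mod 47; (22|47)=-1, (43|47)=-1; (−1)^{2·3·23}·(-1)^3·(-1)^2 = -1.
v=∞: -253 < 0 and 3813627 > 0  ⇒  (a,b)_∞ = +1.
Ram(-253, 3813627) = {2, 3, 23, 37, 43, 47}; no ℚ_2-point on the conic.

[2, 3, 23, 37, 43, 47]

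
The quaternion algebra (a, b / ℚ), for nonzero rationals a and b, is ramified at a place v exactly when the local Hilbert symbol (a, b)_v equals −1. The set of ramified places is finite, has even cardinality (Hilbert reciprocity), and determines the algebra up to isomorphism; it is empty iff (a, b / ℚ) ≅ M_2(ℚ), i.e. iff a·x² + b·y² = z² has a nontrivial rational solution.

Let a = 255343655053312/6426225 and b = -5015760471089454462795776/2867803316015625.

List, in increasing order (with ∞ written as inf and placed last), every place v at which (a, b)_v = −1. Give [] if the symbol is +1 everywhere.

[]

Mod squares: a ≡ 58, b ≡ -551. Check v ∈ {∞, 2, 3, 5, 7, 13, 17, 19, 29}.
v=5: a=5^-2·(≡3), b=5^-8·(≡1) mod 5; (3|5)=-1, (1|5)=+1; (−1)^{-2·-8·2}·(-1)^-8·(+1)^-2 = +1.
v=29: a=29^3·(≡11), b=29^5·(≡14) mod 29; (11|29)=-1, (14|29)=-1; (−1)^{3·5·14}·(-1)^5·(-1)^3 = +1.
v=7: a=7^2·(≡4), b=7^6·(≡1) mod 7; (4|7)=+1, (1|7)=+1; (−1)^{2·6·3}·(+1)^6·(+1)^2 = +1.
v=19: a=19^2·(≡5), b=19^3·(≡11) mod 19; (5|19)=+1, (11|19)=+1; (−1)^{2·3·9}·(+1)^3·(+1)^2 = +1.
v=3: a=3^-2·(≡1), b=3^-2·(≡1) mod 3; (1|3)=+1, (1|3)=+1; (−1)^{-2·-2·1}·(+1)^-2·(+1)^-2 = +1.
v=∞: 58 > 0 and -551 < 0  ⇒  (a,b)_∞ = +1.
v=17: a=17^2·(≡11), b=17^2·(≡10) mod 17; (11|17)=-1, (10|17)=-1; (−1)^{2·2·8}·(-1)^2·(-1)^2 = +1.
v=13: a=13^-4·(≡5), b=13^-8·(≡8) mod 13; (5|13)=-1, (8|13)=-1; (−1)^{-4·-8·6}·(-1)^-8·(-1)^-4 = +1.
v=2: v_2(a)=11, v_2(b)=20; units ≡ 5, 1 (mod 8); ε·ε+αω+βω = 0·0+11·0+20·1 ≡ 0  ⇒  (a,b)_2 = +1.
Ram(a, b) = ∅: the form 58·x² + -551·y² − z² is isotropic over every ℚ_v, so by Hasse–Minkowski it is isotropic over ℚ.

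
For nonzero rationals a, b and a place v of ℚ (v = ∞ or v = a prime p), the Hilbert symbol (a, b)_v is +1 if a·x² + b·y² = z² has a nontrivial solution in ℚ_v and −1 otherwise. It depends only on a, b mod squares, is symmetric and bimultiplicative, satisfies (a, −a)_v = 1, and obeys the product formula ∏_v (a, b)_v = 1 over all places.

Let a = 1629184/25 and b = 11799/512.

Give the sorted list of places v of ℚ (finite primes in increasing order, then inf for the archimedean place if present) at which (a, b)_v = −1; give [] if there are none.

(a, b) ≡ (1591, 2622) mod (ℚ^×)²; places V = {2, 3, 5, 19, 23, 37, 43, ∞}.
(a,b)_23: α=0, u≡1; β=1, v≡5 (mod 23); (1|23)=+1, (5|23)=-1; sign (−1)^0·+1^1·-1^0 = +1.
(a,b)_2: α=10, β=-9; u≡7, v≡7 (mod 8); ε(u)ε(v)=1·1, αω(v)=10·0, βω(u)=-9·0; sum ≡ 1  ⇒  -1.
(a,b)_19: α=0, u≡8; β=1, v≡6 (mod 19); (8|19)=-1, (6|19)=+1; sign (−1)^0·-1^1·+1^0 = -1.
(a,b)_43: α=1, u≡26; β=0, v≡28 (mod 43); (26|43)=-1, (28|43)=-1; sign (−1)^0·-1^0·-1^1 = -1.
(a,b)_37: α=1, u≡6; β=0, v≡13 (mod 37); (6|37)=-1, (13|37)=-1; sign (−1)^0·-1^0·-1^1 = -1.
(a,b)_∞: sgn(1591)=+, sgn(2622)=+, so +1.
(a,b)_5: α=-2, u≡4; β=0, v≡2 (mod 5); (4|5)=+1, (2|5)=-1; sign (−1)^0·+1^0·-1^-2 = +1.
(a,b)_3: α=0, u≡1; β=3, v≡1 (mod 3); (1|3)=+1, (1|3)=+1; sign (−1)^0·+1^3·+1^0 = +1.
(1591, 2622 / ℚ) ramifies at {2, 19, 37, 43}: a division algebra.

[2, 19, 37, 43]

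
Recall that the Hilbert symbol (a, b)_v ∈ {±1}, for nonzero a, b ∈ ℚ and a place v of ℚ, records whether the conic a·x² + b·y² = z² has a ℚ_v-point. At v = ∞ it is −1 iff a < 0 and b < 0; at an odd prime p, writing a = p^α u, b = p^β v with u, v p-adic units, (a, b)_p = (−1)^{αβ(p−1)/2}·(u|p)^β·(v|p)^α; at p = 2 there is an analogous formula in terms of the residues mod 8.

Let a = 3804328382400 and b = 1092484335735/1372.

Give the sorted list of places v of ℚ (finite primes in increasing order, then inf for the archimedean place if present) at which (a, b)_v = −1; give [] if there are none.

[3, 19, 23, 31]

Mod squares: a ≡ 274911, b ≡ 326685905. Check v ∈ {∞, 2, 3, 5, 7, 13, 17, 19, 23, 31, 53}.
v=23: a=23^0·(≡11), b=23^1·(≡8) mod 23; (11|23)=-1, (8|23)=+1; (−1)^{0·1·11}·(-1)^1·(+1)^0 = -1.
v=3: a=3^3·(≡2), b=3^4·(≡2) mod 3; (2|3)=-1, (2|3)=-1; (−1)^{3·4·1}·(-1)^4·(-1)^3 = -1.
v=5: a=5^2·(≡1), b=5^1·(≡1) mod 5; (1|5)=+1, (1|5)=+1; (−1)^{2·1·2}·(+1)^1·(+1)^2 = +1.
v=7: a=7^1·(≡6), b=7^-3·(≡4) mod 7; (6|7)=-1, (4|7)=+1; (−1)^{1·-3·3}·(-1)^-3·(+1)^1 = +1.
v=31: a=31^2·(≡17), b=31^1·(≡6) mod 31; (17|31)=-1, (6|31)=-1; (−1)^{2·1·15}·(-1)^1·(-1)^2 = -1.
v=2: v_2(a)=6, v_2(b)=-2; units ≡ 7, 1 (mod 8); ε·ε+αω+βω = 1·0+6·0+-2·0 ≡ 0  ⇒  (a,b)_2 = +1.
v=∞: 274911 > 0 and 326685905 > 0  ⇒  (a,b)_∞ = +1.
v=19: a=19^1·(≡8), b=19^1·(≡15) mod 19; (8|19)=-1, (15|19)=-1; (−1)^{1·1·9}·(-1)^1·(-1)^1 = -1.
v=17: a=17^0·(≡2), b=17^2·(≡13) mod 17; (2|17)=+1, (13|17)=+1; (−1)^{0·2·8}·(+1)^2·(+1)^0 = +1.
v=13: a=13^1·(≡10), b=13^1·(≡12) mod 13; (10|13)=+1, (12|13)=+1; (−1)^{1·1·6}·(+1)^1·(+1)^1 = +1.
v=53: a=53^1·(≡42), b=53^1·(≡28) mod 53; (42|53)=+1, (28|53)=+1; (−1)^{1·1·26}·(+1)^1·(+1)^1 = +1.
(274911, 326685905 / ℚ) ramifies at {3, 19, 23, 31}: a division algebra.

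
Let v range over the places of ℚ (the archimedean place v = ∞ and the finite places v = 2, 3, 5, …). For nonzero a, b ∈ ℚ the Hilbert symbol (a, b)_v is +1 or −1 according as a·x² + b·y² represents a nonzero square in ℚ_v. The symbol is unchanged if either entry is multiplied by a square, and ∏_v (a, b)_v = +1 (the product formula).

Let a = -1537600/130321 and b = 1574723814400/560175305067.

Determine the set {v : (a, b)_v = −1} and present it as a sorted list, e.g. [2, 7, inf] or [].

(a, b) ≡ (-1, 3) mod (ℚ^×)²; places V = {2, 3, 5, 7, 11, 19, 23, 31, ∞}.
(a,b)_5: α=2, u≡1; β=2, v≡3 (mod 5); (1|5)=+1, (3|5)=-1; sign (−1)^0·+1^2·-1^2 = +1.
(a,b)_2: α=6, β=10; u≡7, v≡3 (mod 8); ε(u)ε(v)=1·1, αω(v)=6·1, βω(u)=10·0; sum ≡ 1  ⇒  -1.
(a,b)_11: α=0, u≡6; β=2, v≡3 (mod 11); (6|11)=-1, (3|11)=+1; sign (−1)^0·-1^2·+1^0 = +1.
(a,b)_7: α=0, u≡3; β=-2, v≡6 (mod 7); (3|7)=-1, (6|7)=-1; sign (−1)^0·-1^-2·-1^0 = +1.
(a,b)_∞: sgn(-1)=−, sgn(3)=+, so +1.
(a,b)_19: α=-4, u≡13; β=-6, v≡13 (mod 19); (13|19)=-1, (13|19)=-1; sign (−1)^0·-1^-6·-1^-4 = +1.
(a,b)_3: α=0, u≡2; β=-5, v≡1 (mod 3); (2|3)=-1, (1|3)=+1; sign (−1)^0·-1^-5·+1^0 = -1.
(a,b)_31: α=2, u≡27; β=2, v≡6 (mod 31); (27|31)=-1, (6|31)=-1; sign (−1)^0·-1^2·-1^2 = +1.
(a,b)_23: α=0, u≡14; β=2, v≡12 (mod 23); (14|23)=-1, (12|23)=+1; sign (−1)^0·-1^2·+1^0 = +1.
(-1, 3 / ℚ) ramifies at {2, 3}: a division algebra.

[2, 3]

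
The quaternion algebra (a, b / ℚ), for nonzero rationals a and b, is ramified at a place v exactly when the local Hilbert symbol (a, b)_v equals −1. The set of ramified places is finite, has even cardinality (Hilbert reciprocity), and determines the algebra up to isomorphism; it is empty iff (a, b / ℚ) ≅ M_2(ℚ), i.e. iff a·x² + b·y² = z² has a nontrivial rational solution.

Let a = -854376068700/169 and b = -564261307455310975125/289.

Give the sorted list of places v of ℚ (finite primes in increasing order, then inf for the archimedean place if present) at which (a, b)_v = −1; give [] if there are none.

(a, b) ≡ (-2152623, -5) mod (ℚ^×)²; places V = {2, 3, 5, 7, 11, 13, 17, 37, 41, 43, 47, ∞}.
(a,b)_43: α=1, u≡30; β=2, v≡21 (mod 43); (30|43)=-1, (21|43)=+1; sign (−1)^0·-1^2·+1^1 = +1.
(a,b)_11: α=1, u≡7; β=2, v≡2 (mod 11); (7|11)=-1, (2|11)=-1; sign (−1)^0·-1^2·-1^1 = -1.
(a,b)_∞: sgn(-2152623)=−, sgn(-5)=−, so -1.
(a,b)_7: α=2, u≡3; β=2, v≡1 (mod 7); (3|7)=-1, (1|7)=+1; sign (−1)^0·-1^2·+1^2 = +1.
(a,b)_37: α=1, u≡31; β=2, v≡13 (mod 37); (31|37)=-1, (13|37)=-1; sign (−1)^0·-1^2·-1^1 = -1.
(a,b)_47: α=0, u≡14; β=2, v≡17 (mod 47); (14|47)=+1, (17|47)=+1; sign (−1)^0·+1^2·+1^0 = +1.
(a,b)_41: α=1, u≡31; β=2, v≡36 (mod 41); (31|41)=+1, (36|41)=+1; sign (−1)^0·+1^2·+1^1 = +1.
(a,b)_3: α=5, u≡2; β=4, v≡1 (mod 3); (2|3)=-1, (1|3)=+1; sign (−1)^0·-1^4·+1^5 = +1.
(a,b)_2: α=2, β=0; u≡1, v≡3 (mod 8); ε(u)ε(v)=0·1, αω(v)=2·1, βω(u)=0·0; sum ≡ 0  ⇒  +1.
(a,b)_5: α=2, u≡3; β=3, v≡1 (mod 5); (3|5)=-1, (1|5)=+1; sign (−1)^0·-1^3·+1^2 = -1.
(a,b)_13: α=-2, u≡2; β=0, v≡7 (mod 13); (2|13)=-1, (7|13)=-1; sign (−1)^0·-1^0·-1^-2 = +1.
(a,b)_17: α=0, u≡15; β=-2, v≡10 (mod 17); (15|17)=+1, (10|17)=-1; sign (−1)^0·+1^-2·-1^0 = +1.
|Ram(-2152623, -5)| = 4, even; anisotropic at {5, 11, 37, ∞}.

[5, 11, 37, inf]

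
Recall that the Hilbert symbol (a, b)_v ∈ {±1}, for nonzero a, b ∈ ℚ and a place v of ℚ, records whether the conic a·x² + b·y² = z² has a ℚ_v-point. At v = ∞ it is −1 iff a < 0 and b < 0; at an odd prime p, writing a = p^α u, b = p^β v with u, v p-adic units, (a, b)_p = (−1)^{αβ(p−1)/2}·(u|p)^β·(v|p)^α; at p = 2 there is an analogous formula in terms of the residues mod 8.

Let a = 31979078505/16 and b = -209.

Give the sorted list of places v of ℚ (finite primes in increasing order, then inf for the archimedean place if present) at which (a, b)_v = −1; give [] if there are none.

Mod squares: a ≡ 81345, b ≡ -209. Check v ∈ {∞, 2, 3, 5, 11, 17, 19, 29}.
v=2: v_2(a)=-4, v_2(b)=0; units ≡ 1, 7 (mod 8); ε·ε+αω+βω = 0·1+-4·0+0·0 ≡ 0  ⇒  (a,b)_2 = +1.
v=5: a=5^1·(≡1), b=5^0·(≡1) mod 5; (1|5)=+1, (1|5)=+1; (−1)^{1·0·2}·(+1)^0·(+1)^1 = +1.
v=∞: 81345 > 0 and -209 < 0  ⇒  (a,b)_∞ = +1.
v=29: a=29^1·(≡12), b=29^0·(≡23) mod 29; (12|29)=-1, (23|29)=+1; (−1)^{1·0·14}·(-1)^0·(+1)^1 = +1.
v=11: a=11^3·(≡9), b=11^1·(≡3) mod 11; (9|11)=+1, (3|11)=+1; (−1)^{3·1·5}·(+1)^1·(+1)^3 = -1.
v=3: a=3^3·(≡1), b=3^0·(≡1) mod 3; (1|3)=+1, (1|3)=+1; (−1)^{3·0·1}·(+1)^0·(+1)^3 = +1.
v=17: a=17^1·(≡2), b=17^0·(≡12) mod 17; (2|17)=+1, (12|17)=-1; (−1)^{1·0·8}·(+1)^0·(-1)^1 = -1.
v=19: a=19^2·(≡7), b=19^1·(≡8) mod 19; (7|19)=+1, (8|19)=-1; (−1)^{2·1·9}·(+1)^1·(-1)^2 = +1.
Ram(81345, -209) = {11, 17}; no ℚ_11-point on the conic.

[11, 17]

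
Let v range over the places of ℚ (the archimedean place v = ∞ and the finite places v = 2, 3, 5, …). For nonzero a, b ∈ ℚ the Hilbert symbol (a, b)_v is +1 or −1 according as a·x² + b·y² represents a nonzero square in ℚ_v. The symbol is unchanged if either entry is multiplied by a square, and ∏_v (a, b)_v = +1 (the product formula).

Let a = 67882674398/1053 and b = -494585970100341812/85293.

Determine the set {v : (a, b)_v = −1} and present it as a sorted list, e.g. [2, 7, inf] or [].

[2, 11, 13, 23]

Mod squares: a ≡ 10166, b ≡ -1001. Check v ∈ {∞, 2, 3, 7, 11, 13, 17, 23}.
v=17: a=17^1·(≡5), b=17^2·(≡15) mod 17; (5|17)=-1, (15|17)=+1; (−1)^{1·2·8}·(-1)^2·(+1)^1 = +1.
v=2: v_2(a)=1, v_2(b)=2; units ≡ 3, 7 (mod 8); ε·ε+αω+βω = 1·1+1·0+2·1 ≡ 1  ⇒  (a,b)_2 = -1.
v=3: a=3^-4·(≡2), b=3^-8·(≡1) mod 3; (2|3)=-1, (1|3)=+1; (−1)^{-4·-8·1}·(-1)^-8·(+1)^-4 = +1.
v=23: a=23^1·(≡5), b=23^2·(≡10) mod 23; (5|23)=-1, (10|23)=-1; (−1)^{1·2·11}·(-1)^2·(-1)^1 = -1.
v=13: a=13^-1·(≡2), b=13^-1·(≡1) mod 13; (2|13)=-1, (1|13)=+1; (−1)^{-1·-1·6}·(-1)^-1·(+1)^-1 = -1.
v=7: a=7^2·(≡4), b=7^3·(≡2) mod 7; (4|7)=+1, (2|7)=+1; (−1)^{2·3·3}·(+1)^3·(+1)^2 = +1.
v=∞: 10166 > 0 and -1001 < 0  ⇒  (a,b)_∞ = +1.
v=11: a=11^6·(≡2), b=11^9·(≡2) mod 11; (2|11)=-1, (2|11)=-1; (−1)^{6·9·5}·(-1)^9·(-1)^6 = -1.
|Ram(10166, -1001)| = 4, even; anisotropic at {2, 11, 13, 23}.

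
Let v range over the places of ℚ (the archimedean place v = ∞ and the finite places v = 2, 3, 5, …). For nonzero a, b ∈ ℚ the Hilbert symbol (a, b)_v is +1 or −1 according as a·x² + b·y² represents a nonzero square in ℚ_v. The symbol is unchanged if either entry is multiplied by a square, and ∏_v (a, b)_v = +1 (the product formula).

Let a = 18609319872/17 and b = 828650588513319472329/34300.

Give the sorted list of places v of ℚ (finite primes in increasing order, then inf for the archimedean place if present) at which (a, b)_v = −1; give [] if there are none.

[2, 13, 17, 23]

Mod squares: a ≡ 4539119, b ≡ 7. Check v ∈ {∞, 2, 3, 5, 7, 11, 13, 17, 19, 23, 47}.
v=17: a=17^-1·(≡14), b=17^0·(≡5) mod 17; (14|17)=-1, (5|17)=-1; (−1)^{-1·0·8}·(-1)^0·(-1)^-1 = -1.
v=11: a=11^2·(≡10), b=11^6·(≡7) mod 11; (10|11)=-1, (7|11)=-1; (−1)^{2·6·5}·(-1)^6·(-1)^2 = +1.
v=∞: 4539119 > 0 and 7 > 0  ⇒  (a,b)_∞ = +1.
v=3: a=3^2·(≡2), b=3^8·(≡1) mod 3; (2|3)=-1, (1|3)=+1; (−1)^{2·8·1}·(-1)^8·(+1)^2 = +1.
v=13: a=13^1·(≡9), b=13^2·(≡5) mod 13; (9|13)=+1, (5|13)=-1; (−1)^{1·2·6}·(+1)^2·(-1)^1 = -1.
v=23: a=23^1·(≡6), b=23^2·(≡5) mod 23; (6|23)=+1, (5|23)=-1; (−1)^{1·2·11}·(+1)^2·(-1)^1 = -1.
v=7: a=7^0·(≡1), b=7^-3·(≡1) mod 7; (1|7)=+1, (1|7)=+1; (−1)^{0·-3·3}·(+1)^-3·(+1)^0 = +1.
v=19: a=19^1·(≡14), b=19^2·(≡17) mod 19; (14|19)=-1, (17|19)=+1; (−1)^{1·2·9}·(-1)^2·(+1)^1 = +1.
v=2: v_2(a)=6, v_2(b)=-2; units ≡ 7, 7 (mod 8); ε·ε+αω+βω = 1·1+6·0+-2·0 ≡ 1  ⇒  (a,b)_2 = -1.
v=5: a=5^0·(≡1), b=5^-2·(≡2) mod 5; (1|5)=+1, (2|5)=-1; (−1)^{0·-2·2}·(+1)^-2·(-1)^0 = +1.
v=47: a=47^1·(≡46), b=47^2·(≡21) mod 47; (46|47)=-1, (21|47)=+1; (−1)^{1·2·23}·(-1)^2·(+1)^1 = +1.
|Ram(4539119, 7)| = 4, even; anisotropic at {2, 13, 17, 23}.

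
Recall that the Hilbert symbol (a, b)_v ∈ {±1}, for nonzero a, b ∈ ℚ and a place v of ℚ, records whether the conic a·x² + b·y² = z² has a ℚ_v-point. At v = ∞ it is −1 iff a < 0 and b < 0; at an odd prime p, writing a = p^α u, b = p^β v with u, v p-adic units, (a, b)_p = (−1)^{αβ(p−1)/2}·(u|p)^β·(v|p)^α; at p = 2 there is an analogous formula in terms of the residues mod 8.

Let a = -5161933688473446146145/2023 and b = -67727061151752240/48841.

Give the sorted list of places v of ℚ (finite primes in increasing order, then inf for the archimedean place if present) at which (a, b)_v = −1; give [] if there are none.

[31, 37, 41, inf]

Mod squares: a ≡ -1419215, b ≡ -3454196235. Check v ∈ {∞, 2, 3, 5, 7, 13, 17, 23, 29, 31, 37, 41, 43}.
v=2: v_2(a)=0, v_2(b)=4; units ≡ 1, 5 (mod 8); ε·ε+αω+βω = 0·0+0·1+4·0 ≡ 0  ⇒  (a,b)_2 = +1.
v=29: a=29^2·(≡25), b=29^1·(≡16) mod 29; (25|29)=+1, (16|29)=+1; (−1)^{2·1·14}·(+1)^1·(+1)^2 = +1.
v=23: a=23^1·(≡4), b=23^1·(≡17) mod 23; (4|23)=+1, (17|23)=-1; (−1)^{1·1·11}·(+1)^1·(-1)^1 = +1.
v=3: a=3^4·(≡1), b=3^7·(≡1) mod 3; (1|3)=+1, (1|3)=+1; (−1)^{4·7·1}·(+1)^7·(+1)^4 = +1.
v=5: a=5^1·(≡2), b=5^1·(≡2) mod 5; (2|5)=-1, (2|5)=-1; (−1)^{1·1·2}·(-1)^1·(-1)^1 = +1.
v=7: a=7^-1·(≡6), b=7^1·(≡2) mod 7; (6|7)=-1, (2|7)=+1; (−1)^{-1·1·3}·(-1)^1·(+1)^-1 = +1.
v=41: a=41^3·(≡3), b=41^2·(≡28) mod 41; (3|41)=-1, (28|41)=-1; (−1)^{3·2·20}·(-1)^2·(-1)^3 = -1.
v=31: a=31^2·(≡6), b=31^1·(≡7) mod 31; (6|31)=-1, (7|31)=+1; (−1)^{2·1·15}·(-1)^1·(+1)^2 = -1.
v=∞: -1419215 < 0 and -3454196235 < 0  ⇒  (a,b)_∞ = -1.
v=13: a=13^2·(≡7), b=13^-2·(≡3) mod 13; (7|13)=-1, (3|13)=+1; (−1)^{2·-2·6}·(-1)^-2·(+1)^2 = +1.
v=43: a=43^1·(≡39), b=43^1·(≡24) mod 43; (39|43)=-1, (24|43)=+1; (−1)^{1·1·21}·(-1)^1·(+1)^1 = +1.
v=37: a=37^2·(≡15), b=37^1·(≡13) mod 37; (15|37)=-1, (13|37)=-1; (−1)^{2·1·18}·(-1)^1·(-1)^2 = -1.
v=17: a=17^-2·(≡2), b=17^-2·(≡12) mod 17; (2|17)=+1, (12|17)=-1; (−1)^{-2·-2·8}·(+1)^-2·(-1)^-2 = +1.
Ram(-1419215, -3454196235) = {31, 37, 41, ∞}; no ℚ_31-point on the conic.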